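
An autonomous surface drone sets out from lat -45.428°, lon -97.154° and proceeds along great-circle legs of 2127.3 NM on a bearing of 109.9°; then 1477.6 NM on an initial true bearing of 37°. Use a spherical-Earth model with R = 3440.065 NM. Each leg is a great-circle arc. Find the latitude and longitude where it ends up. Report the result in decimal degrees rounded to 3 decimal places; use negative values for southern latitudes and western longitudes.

Apply the spherical direct solution leg by leg, carrying full precision between legs.
Leg 1: from (-45.428°, -97.154°), δ = 2127.3/3440.065 = 0.618389 rad, θ = 109.9° → φ = -45.966°, λ = -45.504°.
Leg 2: from (-45.966°, -45.504°), δ = 1477.6/3440.065 = 0.429527 rad, θ = 37° → φ = -24.990°, λ = -29.452°.

latitude -24.990°, longitude -29.452°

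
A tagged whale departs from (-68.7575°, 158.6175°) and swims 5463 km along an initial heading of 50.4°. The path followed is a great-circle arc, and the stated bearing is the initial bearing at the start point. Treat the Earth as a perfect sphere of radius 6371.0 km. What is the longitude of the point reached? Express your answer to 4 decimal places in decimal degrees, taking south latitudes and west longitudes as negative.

longitude -161.0537°

δ = 5463/6371 = 0.857479 rad (49.1299°).
Start latitude φ₁ = -1.200045 rad; initial bearing θ = 0.879646 rad.
Destination latitude: φ₂ = arcsin( sin φ₁ cos δ + cos φ₁ sin δ cos θ ) = arcsin(-0.435244) = -25.8008°.
Δλ = atan2( sin θ sin δ cos φ₁ , cos δ − sin φ₁ sin φ₂ ) = atan2(0.211107, 0.248674) = 0.703871 rad = 40.3288°.
λ₂ = 158.6175° + 40.3288° = 198.9463°, normalized to (−180°, 180°] → -161.0537°.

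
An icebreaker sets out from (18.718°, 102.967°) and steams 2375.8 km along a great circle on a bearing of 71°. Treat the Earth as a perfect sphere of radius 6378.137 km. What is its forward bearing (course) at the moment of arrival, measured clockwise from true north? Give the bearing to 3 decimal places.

The arc subtends δ = 2375.8/6378.137 = 0.372491 rad at the centre.
With φ₁ = 18.718° = 0.326691 rad and θ = 71° = 1.239184 rad:
Applying the spherical law of cosines for sides, sin φ₂ = sin φ₁ cos δ + cos φ₁ sin δ cos θ = 0.411123, so φ₂ = 24.275°.
Then Δλ = atan2(0.325909, 0.799490) = 0.387081 rad, from sin θ sin δ cos φ₁ over cos δ − sin φ₁ sin φ₂.
λ₂ = λ₁ + Δλ = 125.145°.
The forward bearing on arrival equals the back-azimuth from the destination plus 180°.
Back-azimuth from P₂ (24.275°, 125.145°) to P₁ (18.718°, 102.967°), with Δλ' = λ₁ − λ₂ = -22.178°: atan2( sin Δλ' cos φ₁ , cos φ₂ sin φ₁ − sin φ₂ cos φ₁ cos Δλ' ) = 259.226°.
Final bearing = (259.226° + 180°) mod 360° = 79.226°.

final bearing 79.226°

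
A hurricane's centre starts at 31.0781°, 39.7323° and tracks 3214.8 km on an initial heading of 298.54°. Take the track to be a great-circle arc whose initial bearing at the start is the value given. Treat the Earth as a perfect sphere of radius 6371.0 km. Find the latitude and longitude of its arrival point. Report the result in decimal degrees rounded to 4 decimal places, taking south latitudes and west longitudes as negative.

latitude 40.5189°, longitude 5.7673°

Angular distance δ = d/R = 3214.8 / 6371 = 0.504599 rad.
Start latitude φ₁ = 0.542415 rad; initial bearing θ = 5.210506 rad.
sin φ₂ = sin φ₁ cos δ + cos φ₁ sin δ cos θ = (0.516206)(0.875368) + (0.856464)(0.483456)(0.477772) = 0.649698
φ₂ = asin(0.649698) = 0.707188 rad = 40.5189°.
Δλ = atan2( sin θ sin δ cos φ₁ , cos δ − sin φ₁ sin φ₂ ) = atan2(-0.363748, 0.539990) = -0.592801 rad = -33.9650°.
Hence λ₂ = 39.7323° + -33.9650° = 5.7673°.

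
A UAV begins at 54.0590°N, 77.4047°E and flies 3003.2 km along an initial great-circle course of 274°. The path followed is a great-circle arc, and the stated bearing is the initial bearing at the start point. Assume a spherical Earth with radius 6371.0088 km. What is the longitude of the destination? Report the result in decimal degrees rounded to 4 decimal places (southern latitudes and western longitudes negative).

longitude 35.0723°

Central angle δ = d/R = 0.471385 rad.
Converting: φ₁ = 0.943508 rad, θ = 4.782202 rad.
sin φ₂ = sin φ₁ cos δ + cos φ₁ sin δ cos θ = (0.809622)(0.890940) + (0.586952)(0.454121)(0.069756) = 0.739918
φ₂ = asin(0.739918) = 0.832948 rad = 47.7244°.
Then Δλ = atan2(-0.265898, 0.291886) = -0.738839 rad, from sin θ sin δ cos φ₁ over cos δ − sin φ₁ sin φ₂.
λ₂ = λ₁ + Δλ = 35.0723°.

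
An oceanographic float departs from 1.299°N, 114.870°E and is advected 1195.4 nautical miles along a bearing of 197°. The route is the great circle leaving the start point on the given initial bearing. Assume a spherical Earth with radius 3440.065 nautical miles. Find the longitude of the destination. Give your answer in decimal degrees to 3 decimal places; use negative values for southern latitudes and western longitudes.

δ = 1195.4/3440.065 = 0.347493 rad (19.9099°).
With φ₁ = 1.299° = 0.022672 rad and θ = 197° = 3.438299 rad:
sin φ₂ = sin φ₁ cos δ + cos φ₁ sin δ cos θ = (0.022670)(0.940229) + (0.999743)(0.340542)(-0.956305) = -0.304263
φ₂ = asin(-0.304263) = -0.309165 rad = -17.714°.
Then Δλ = atan2(-0.099539, 0.947127) = -0.104712 rad, from sin θ sin δ cos φ₁ over cos δ − sin φ₁ sin φ₂.
λ₂ = λ₁ + Δλ = 108.870°.

longitude 108.870°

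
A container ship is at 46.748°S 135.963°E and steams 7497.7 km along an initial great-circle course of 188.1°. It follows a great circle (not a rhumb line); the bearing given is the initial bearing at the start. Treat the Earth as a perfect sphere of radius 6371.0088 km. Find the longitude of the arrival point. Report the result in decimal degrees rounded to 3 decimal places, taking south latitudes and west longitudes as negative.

longitude -26.138°

Angular distance δ = d/R = 7497.7 / 6371.0088 = 1.176847 rad.
Converting: φ₁ = -0.815907 rad, θ = 3.282964 rad.
Applying the spherical law of cosines for sides, sin φ₂ = sin φ₁ cos δ + cos φ₁ sin δ cos θ = -0.905977, so φ₂ = -64.955°.
Δλ = atan2( sin θ sin δ cos φ₁ , cos δ − sin φ₁ sin φ₂ ) = atan2(-0.089151, -0.276027) = -2.829189 rad = -162.101°.
λ₂ = 135.963° + -162.101° = -26.138°.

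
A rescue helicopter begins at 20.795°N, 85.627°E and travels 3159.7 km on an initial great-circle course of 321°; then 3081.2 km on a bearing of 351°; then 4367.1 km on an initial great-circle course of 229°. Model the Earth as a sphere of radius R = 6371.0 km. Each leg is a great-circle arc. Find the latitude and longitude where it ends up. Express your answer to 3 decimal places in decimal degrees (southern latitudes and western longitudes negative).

latitude 34.355°, longitude 15.547°

Apply the spherical direct solution leg by leg, carrying full precision between legs.
Leg 1: from (20.795°, 85.627°), δ = 3159.7/6371 = 0.495950 rad, θ = 321° → φ = 41.146°, λ = 62.193°.
Leg 2: from (41.146°, 62.193°), δ = 3081.2/6371 = 0.483629 rad, θ = 351° → φ = 68.181°, λ = 50.907°.
Leg 3: from (68.181°, 50.907°), δ = 4367.1/6371 = 0.685465 rad, θ = 229° → φ = 34.355°, λ = 15.547°.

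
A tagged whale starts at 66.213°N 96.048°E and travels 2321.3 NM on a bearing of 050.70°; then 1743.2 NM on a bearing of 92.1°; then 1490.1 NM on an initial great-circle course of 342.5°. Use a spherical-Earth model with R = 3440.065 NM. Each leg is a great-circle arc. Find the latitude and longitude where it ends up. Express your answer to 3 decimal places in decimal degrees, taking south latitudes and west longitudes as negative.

latitude 71.450°, longitude -143.989°

Apply the spherical direct solution leg by leg, carrying full precision between legs.
Leg 1: from (66.213°, 96.048°), δ = 2321.3/3440.065 = 0.674784 rad, θ = 50.7° → φ = 60.940°, λ = -168.383°.
Leg 2: from (60.940°, -168.383°), δ = 1743.2/3440.065 = 0.506735 rad, θ = 92.1° → φ = 49.080°, λ = -120.614°.
Leg 3: from (49.080°, -120.614°), δ = 1490.1/3440.065 = 0.433160 rad, θ = 342.5° → φ = 71.450°, λ = -143.989°.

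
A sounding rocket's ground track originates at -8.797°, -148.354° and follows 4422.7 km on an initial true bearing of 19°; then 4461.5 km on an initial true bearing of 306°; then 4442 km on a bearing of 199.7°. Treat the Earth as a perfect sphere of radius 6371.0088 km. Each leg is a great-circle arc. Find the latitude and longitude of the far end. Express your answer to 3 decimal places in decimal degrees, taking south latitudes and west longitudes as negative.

Apply the spherical direct solution leg by leg, carrying full precision between legs.
Leg 1: from (-8.797°, -148.354°), δ = 4422.7/6371.0088 = 0.694191 rad, θ = 19° → φ = 28.702°, λ = -134.617°.
Leg 2: from (28.702°, -134.617°), δ = 4461.5/6371.0088 = 0.700282 rad, θ = 306° → φ = 44.385°, λ = 178.537°.
Leg 3: from (44.385°, 178.537°), δ = 4442/6371.0088 = 0.697221 rad, θ = 199.7° → φ = 5.982°, λ = 165.967°.

latitude 5.982°, longitude 165.967°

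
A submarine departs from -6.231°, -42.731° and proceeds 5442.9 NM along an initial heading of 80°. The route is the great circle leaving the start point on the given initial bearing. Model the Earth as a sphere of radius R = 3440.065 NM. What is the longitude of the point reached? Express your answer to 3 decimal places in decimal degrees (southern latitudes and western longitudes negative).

Central angle δ = d/R = 1.582208 rad.
With φ₁ = -6.231° = -0.108751 rad and θ = 80° = 1.396263 rad:
Destination latitude: φ₂ = arcsin( sin φ₁ cos δ + cos φ₁ sin δ cos θ ) = arcsin(0.173850) = 10.012°.
For the longitude increment, Δλ = atan2( sin θ sin δ cos φ₁, cos δ − sin φ₁ sin φ₂ ) = atan2(0.978926, 0.007457) = 89.564°.
λ₂ = λ₁ + Δλ = 46.833°.

longitude 46.833°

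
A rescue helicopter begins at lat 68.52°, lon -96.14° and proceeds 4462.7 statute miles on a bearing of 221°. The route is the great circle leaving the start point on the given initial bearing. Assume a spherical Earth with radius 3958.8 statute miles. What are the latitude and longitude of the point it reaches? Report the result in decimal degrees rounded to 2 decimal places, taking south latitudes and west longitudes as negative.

The arc subtends δ = 4462.7/3958.8 = 1.127286 rad at the centre.
With φ₁ = 68.52° = 1.195900 rad and θ = 221° = 3.857178 rad:
Applying the spherical law of cosines for sides, sin φ₂ = sin φ₁ cos δ + cos φ₁ sin δ cos θ = 0.149689, so φ₂ = 8.61°.
Then Δλ = atan2(-0.216991, 0.289820) = -0.642675 rad, from sin θ sin δ cos φ₁ over cos δ − sin φ₁ sin φ₂.
λ₂ = -96.14° + -36.82° = -132.96°.

latitude 8.61°, longitude -132.96°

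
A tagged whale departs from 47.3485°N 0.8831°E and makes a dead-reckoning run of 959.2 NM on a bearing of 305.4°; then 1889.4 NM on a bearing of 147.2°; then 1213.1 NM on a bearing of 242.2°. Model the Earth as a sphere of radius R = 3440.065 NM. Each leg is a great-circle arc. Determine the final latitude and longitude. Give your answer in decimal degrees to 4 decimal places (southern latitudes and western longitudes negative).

Apply the spherical direct solution leg by leg, carrying full precision between legs.
Leg 1: from (47.3485°, 0.8831°), δ = 959.2/3440.065 = 0.278832 rad, θ = 305.4° → φ = 54.5979°, λ = -21.9017°.
Leg 2: from (54.5979°, -21.9017°), δ = 1889.4/3440.065 = 0.549234 rad, θ = 147.2° → φ = 26.1690°, λ = -3.5356°.
Leg 3: from (26.1690°, -3.5356°), δ = 1213.1/3440.065 = 0.352639 rad, θ = 242.2° → φ = 15.6235°, λ = -22.0313°.

latitude 15.6235°, longitude -22.0313°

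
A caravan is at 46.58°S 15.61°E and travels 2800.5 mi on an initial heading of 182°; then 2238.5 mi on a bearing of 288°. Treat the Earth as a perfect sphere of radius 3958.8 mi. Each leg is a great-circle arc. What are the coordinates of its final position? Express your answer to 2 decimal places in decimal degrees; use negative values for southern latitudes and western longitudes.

Apply the spherical direct solution leg by leg, carrying full precision between legs.
Leg 1: from (-46.58°, 15.61°), δ = 2800.5/3958.8 = 0.707411 rad, θ = 182° → φ = -86.82°, λ = -8.50°.
Leg 2: from (-86.82°, -8.50°), δ = 2238.5/3958.8 = 0.565449 rad, θ = 288° → φ = -56.50°, λ = -75.89°.

latitude -56.50°, longitude -75.89°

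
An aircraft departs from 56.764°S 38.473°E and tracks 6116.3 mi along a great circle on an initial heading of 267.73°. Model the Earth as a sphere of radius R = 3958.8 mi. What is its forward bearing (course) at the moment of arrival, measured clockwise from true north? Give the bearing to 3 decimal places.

final bearing 326.758°

Central angle δ = d/R = 1.544988 rad.
With φ₁ = -56.764° = -0.990719 rad and θ = 267.73° = 4.672770 rad:
Destination latitude: φ₂ = arcsin( sin φ₁ cos δ + cos φ₁ sin δ cos θ ) = arcsin(-0.043286) = -2.481°.
Then Δλ = atan2(-0.547476, -0.010400) = -1.589790 rad, from sin θ sin δ cos φ₁ over cos δ − sin φ₁ sin φ₂.
λ₂ = 38.473° + -91.088° = -52.615°.
The forward bearing on arrival equals the back-azimuth from the destination plus 180°.
Back-azimuth from P₂ (-2.481°, -52.615°) to P₁ (-56.764°, 38.473°), with Δλ' = λ₁ − λ₂ = 91.088°: atan2( sin Δλ' cos φ₁ , cos φ₂ sin φ₁ − sin φ₂ cos φ₁ cos Δλ' ) = 146.758°.
Final bearing = (146.758° + 180°) mod 360° = 326.758°.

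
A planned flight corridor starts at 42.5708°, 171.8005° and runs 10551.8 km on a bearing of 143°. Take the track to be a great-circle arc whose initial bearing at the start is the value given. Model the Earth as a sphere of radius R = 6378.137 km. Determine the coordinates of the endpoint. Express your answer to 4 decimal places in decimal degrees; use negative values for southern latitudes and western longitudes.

The arc subtends δ = 10551.8/6378.137 = 1.654370 rad at the centre.
Converting: φ₁ = 0.743001 rad, θ = 2.495821 rad.
Applying the spherical law of cosines for sides, sin φ₂ = sin φ₁ cos δ + cos φ₁ sin δ cos θ = -0.642568, so φ₂ = -39.9836°.
For the longitude increment, Δλ = atan2( sin θ sin δ cos φ₁, cos δ − sin φ₁ sin φ₂ ) = atan2(0.441655, 0.351221) = 51.5069°.
λ₂ = 171.8005° + 51.5069° = 223.3074°, normalized to (−180°, 180°] → -136.6926°.

latitude -39.9836°, longitude -136.6926°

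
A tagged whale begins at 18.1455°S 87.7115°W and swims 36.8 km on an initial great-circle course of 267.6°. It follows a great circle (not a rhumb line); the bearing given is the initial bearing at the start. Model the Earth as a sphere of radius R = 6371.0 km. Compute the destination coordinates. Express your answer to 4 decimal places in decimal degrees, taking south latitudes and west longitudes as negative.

The arc subtends δ = 36.8/6371 = 0.005776 rad at the centre.
Start latitude φ₁ = -0.316699 rad; initial bearing θ = 4.670501 rad.
Applying the spherical law of cosines for sides, sin φ₂ = sin φ₁ cos δ + cos φ₁ sin δ cos θ = -0.311656, so φ₂ = -18.1590°.
Then Δλ = atan2(-0.005484, 0.902924) = -0.006074 rad, from sin θ sin δ cos φ₁ over cos δ − sin φ₁ sin φ₂.
λ₂ = -87.7115° + -0.3480° = -88.0595°.

latitude -18.1590°, longitude -88.0595°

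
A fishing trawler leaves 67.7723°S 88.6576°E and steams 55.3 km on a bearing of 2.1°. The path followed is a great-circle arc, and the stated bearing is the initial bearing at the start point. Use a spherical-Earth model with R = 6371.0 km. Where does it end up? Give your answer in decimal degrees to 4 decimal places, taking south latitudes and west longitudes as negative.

latitude -67.2753°, longitude 88.7048°

δ = 55.3/6371 = 0.008680 rad (0.4973°).
Start latitude φ₁ = -1.182850 rad; initial bearing θ = 0.036652 rad.
Destination latitude: φ₂ = arcsin( sin φ₁ cos δ + cos φ₁ sin δ cos θ ) = arcsin(-0.922372) = -67.2753°.
For the longitude increment, Δλ = atan2( sin θ sin δ cos φ₁, cos δ − sin φ₁ sin φ₂ ) = atan2(0.000120, 0.146134) = 0.0472°.
λ₂ = 88.6576° + 0.0472° = 88.7048°.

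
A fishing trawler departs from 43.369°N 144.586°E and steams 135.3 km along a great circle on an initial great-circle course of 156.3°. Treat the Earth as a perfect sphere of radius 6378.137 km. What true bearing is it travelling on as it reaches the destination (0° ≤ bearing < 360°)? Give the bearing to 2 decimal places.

final bearing 156.75°

δ = 135.3/6378.137 = 0.021213 rad (1.2154°).
Start latitude φ₁ = 0.756932 rad; initial bearing θ = 2.727950 rad.
Destination latitude: φ₂ = arcsin( sin φ₁ cos δ + cos φ₁ sin δ cos θ ) = arcsin(0.672421) = 42.254°.
Δλ = atan2( sin θ sin δ cos φ₁ , cos δ − sin φ₁ sin φ₂ ) = atan2(0.006198, 0.538028) = 0.011519 rad = 0.660°.
λ₂ = λ₁ + Δλ = 145.246°.
The forward bearing on arrival equals the back-azimuth from the destination plus 180°.
Back-azimuth from P₂ (42.25°, 145.25°) to P₁ (43.37°, 144.59°), with Δλ' = λ₁ − λ₂ = -0.66°: atan2( sin Δλ' cos φ₁ , cos φ₂ sin φ₁ − sin φ₂ cos φ₁ cos Δλ' ) = 336.75°.
Final bearing = (336.75° + 180°) mod 360° = 156.75°.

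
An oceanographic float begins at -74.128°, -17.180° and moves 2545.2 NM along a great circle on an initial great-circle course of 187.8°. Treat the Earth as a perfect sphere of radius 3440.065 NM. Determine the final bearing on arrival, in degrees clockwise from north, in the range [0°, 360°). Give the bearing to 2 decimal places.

final bearing 355.27°

Angular distance δ = d/R = 2545.2 / 3440.065 = 0.739870 rad.
Start latitude φ₁ = -1.293778 rad; initial bearing θ = 3.277728 rad.
Destination latitude: φ₂ = arcsin( sin φ₁ cos δ + cos φ₁ sin δ cos θ ) = arcsin(-0.893077) = -63.263°.
For the longitude increment, Δλ = atan2( sin θ sin δ cos φ₁, cos δ − sin φ₁ sin φ₂ ) = atan2(-0.025024, -0.120472) = -168.266°.
λ₂ = -17.180° + -168.266° = -185.446°, normalized to (−180°, 180°] → 174.554°.
The forward bearing on arrival equals the back-azimuth from the destination plus 180°.
Back-azimuth from P₂ (-63.26°, 174.55°) to P₁ (-74.13°, -17.18°), with Δλ' = λ₁ − λ₂ = -191.73°: atan2( sin Δλ' cos φ₁ , cos φ₂ sin φ₁ − sin φ₂ cos φ₁ cos Δλ' ) = 175.27°.
Final bearing = (175.27° + 180°) mod 360° = 355.27°.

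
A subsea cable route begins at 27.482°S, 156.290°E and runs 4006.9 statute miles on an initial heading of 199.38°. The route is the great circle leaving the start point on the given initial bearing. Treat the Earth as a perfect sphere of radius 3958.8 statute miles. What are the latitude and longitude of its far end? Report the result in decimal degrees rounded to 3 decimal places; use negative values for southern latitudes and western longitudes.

latitude -72.603°, longitude 86.050°

δ = 4006.9/3958.8 = 1.012150 rad (57.9919°).
With φ₁ = -27.482° = -0.479651 rad and θ = 199.38° = 3.479837 rad:
Destination latitude: φ₂ = arcsin( sin φ₁ cos δ + cos φ₁ sin δ cos θ ) = arcsin(-0.954256) = -72.603°.
Then Δλ = atan2(-0.249632, 0.089678) = -1.225912 rad, from sin θ sin δ cos φ₁ over cos δ − sin φ₁ sin φ₂.
Hence λ₂ = 156.290° + -70.240° = 86.050°.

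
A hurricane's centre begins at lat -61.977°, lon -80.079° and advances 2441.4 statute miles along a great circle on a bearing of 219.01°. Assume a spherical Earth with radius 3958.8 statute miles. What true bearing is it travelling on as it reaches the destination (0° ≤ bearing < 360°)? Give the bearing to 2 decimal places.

final bearing 305.73°

Central angle δ = d/R = 0.616702 rad.
Converting: φ₁ = -1.081703 rad, θ = 3.822446 rad.
Applying the spherical law of cosines for sides, sin φ₂ = sin φ₁ cos δ + cos φ₁ sin δ cos θ = -0.931285, so φ₂ = -68.636°.
For the longitude increment, Δλ = atan2( sin θ sin δ cos φ₁, cos δ − sin φ₁ sin φ₂ ) = atan2(-0.171038, -0.006310) = -92.113°.
λ₂ = -80.079° + -92.113° = -172.192°.
The forward bearing on arrival equals the back-azimuth from the destination plus 180°.
Back-azimuth from P₂ (-68.64°, -172.19°) to P₁ (-61.98°, -80.08°), with Δλ' = λ₁ − λ₂ = 92.11°: atan2( sin Δλ' cos φ₁ , cos φ₂ sin φ₁ − sin φ₂ cos φ₁ cos Δλ' ) = 125.73°.
Final bearing = (125.73° + 180°) mod 360° = 305.73°.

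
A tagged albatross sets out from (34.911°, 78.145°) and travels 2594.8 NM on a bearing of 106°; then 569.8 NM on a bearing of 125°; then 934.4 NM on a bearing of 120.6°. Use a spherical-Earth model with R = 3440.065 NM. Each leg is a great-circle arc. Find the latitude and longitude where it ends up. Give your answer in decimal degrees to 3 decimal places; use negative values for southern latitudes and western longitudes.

Apply the spherical direct solution leg by leg, carrying full precision between legs.
Leg 1: from (34.911°, 78.145°), δ = 2594.8/3440.065 = 0.754288 rad, θ = 106° → φ = 15.206°, λ = 121.155°.
Leg 2: from (15.206°, 121.155°), δ = 569.8/3440.065 = 0.165636 rad, θ = 125° → φ = 9.639°, λ = 129.029°.
Leg 3: from (9.639°, 129.029°), δ = 934.4/3440.065 = 0.271623 rad, θ = 120.6° → φ = 1.527°, λ = 142.386°.

latitude 1.527°, longitude 142.386°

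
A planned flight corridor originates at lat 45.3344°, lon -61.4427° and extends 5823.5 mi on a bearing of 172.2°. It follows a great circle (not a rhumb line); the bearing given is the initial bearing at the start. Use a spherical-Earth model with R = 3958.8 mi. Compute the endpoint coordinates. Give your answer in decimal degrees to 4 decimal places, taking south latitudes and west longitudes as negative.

latitude -38.4740°, longitude -51.5101°

The arc subtends δ = 5823.5/3958.8 = 1.471027 rad at the centre.
With φ₁ = 45.3344° = 0.791235 rad and θ = 172.2° = 3.005457 rad:
Applying the spherical law of cosines for sides, sin φ₂ = sin φ₁ cos δ + cos φ₁ sin δ cos θ = -0.622160, so φ₂ = -38.4740°.
Then Δλ = atan2(0.094929, 0.542098) = 0.173357 rad, from sin θ sin δ cos φ₁ over cos δ − sin φ₁ sin φ₂.
λ₂ = -61.4427° + 9.9326° = -51.5101°.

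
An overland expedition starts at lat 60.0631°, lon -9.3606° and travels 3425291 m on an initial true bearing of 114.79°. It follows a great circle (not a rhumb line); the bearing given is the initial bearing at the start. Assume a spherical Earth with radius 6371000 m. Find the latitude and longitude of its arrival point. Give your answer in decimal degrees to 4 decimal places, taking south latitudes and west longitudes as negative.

latitude 39.5806°, longitude 27.7401°

Central angle δ = d/R = 0.537638 rad.
With φ₁ = 60.0631° = 1.048299 rad and θ = 114.79° = 2.003463 rad:
Applying the spherical law of cosines for sides, sin φ₂ = sin φ₁ cos δ + cos φ₁ sin δ cos θ = 0.637163, so φ₂ = 39.5806°.
Then Δλ = atan2(0.232015, 0.306771) = 0.647530 rad, from sin θ sin δ cos φ₁ over cos δ − sin φ₁ sin φ₂.
λ₂ = λ₁ + Δλ = 27.7401°.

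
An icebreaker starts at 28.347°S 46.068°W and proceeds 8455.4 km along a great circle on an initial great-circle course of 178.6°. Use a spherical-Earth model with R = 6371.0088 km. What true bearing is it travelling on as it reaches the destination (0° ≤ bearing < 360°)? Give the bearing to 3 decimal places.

final bearing 4.944°

δ = 8455.4/6371.0088 = 1.327168 rad (76.0411°).
Converting: φ₁ = -0.494748 rad, θ = 3.117158 rad.
sin φ₂ = sin φ₁ cos δ + cos φ₁ sin δ cos θ = (-0.474810)(0.241225) + (0.880088)(0.970469)(-0.999701) = -0.968380
φ₂ = asin(-0.968380) = -1.318652 rad = -75.553°.
Then Δλ = atan2(0.020867, -0.218571) = 3.046409 rad, from sin θ sin δ cos φ₁ over cos δ − sin φ₁ sin φ₂.
Hence λ₂ = -46.068° + 174.546° = 128.478°.
The forward bearing on arrival equals the back-azimuth from the destination plus 180°.
Back-azimuth from P₂ (-75.553°, 128.478°) to P₁ (-28.347°, -46.068°), with Δλ' = λ₁ − λ₂ = -174.546°: atan2( sin Δλ' cos φ₁ , cos φ₂ sin φ₁ − sin φ₂ cos φ₁ cos Δλ' ) = 184.944°.
Final bearing = (184.944° + 180°) mod 360° = 4.944°.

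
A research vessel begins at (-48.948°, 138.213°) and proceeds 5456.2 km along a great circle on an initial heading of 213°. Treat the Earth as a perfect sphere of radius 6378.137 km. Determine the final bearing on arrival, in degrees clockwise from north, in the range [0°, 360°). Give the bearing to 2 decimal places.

final bearing 300.18°

Central angle δ = d/R = 0.855454 rad.
With φ₁ = -48.948° = -0.854304 rad and θ = 213° = 3.717551 rad:
Applying the spherical law of cosines for sides, sin φ₂ = sin φ₁ cos δ + cos φ₁ sin δ cos θ = -0.910381, so φ₂ = -65.558°.
For the longitude increment, Δλ = atan2( sin θ sin δ cos φ₁, cos δ − sin φ₁ sin φ₂ ) = atan2(-0.270008, -0.030654) = -96.477°.
Hence λ₂ = 138.213° + -96.477° = 41.736°.
The forward bearing on arrival equals the back-azimuth from the destination plus 180°.
Back-azimuth from P₂ (-65.56°, 41.74°) to P₁ (-48.95°, 138.21°), with Δλ' = λ₁ − λ₂ = 96.48°: atan2( sin Δλ' cos φ₁ , cos φ₂ sin φ₁ − sin φ₂ cos φ₁ cos Δλ' ) = 120.18°.
Final bearing = (120.18° + 180°) mod 360° = 300.18°.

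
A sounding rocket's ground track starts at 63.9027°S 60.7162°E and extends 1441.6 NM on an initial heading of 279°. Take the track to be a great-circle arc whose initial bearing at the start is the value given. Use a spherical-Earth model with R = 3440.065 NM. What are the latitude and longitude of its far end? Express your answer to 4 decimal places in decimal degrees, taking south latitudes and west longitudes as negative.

latitude -52.4047°, longitude 19.5111°

Angular distance δ = d/R = 1441.6 / 3440.065 = 0.419062 rad.
With φ₁ = -63.9027° = -1.115313 rad and θ = 279° = 4.869469 rad:
Destination latitude: φ₂ = arcsin( sin φ₁ cos δ + cos φ₁ sin δ cos θ ) = arcsin(-0.792340) = -52.4047°.
Δλ = atan2( sin θ sin δ cos φ₁ , cos δ − sin φ₁ sin φ₂ ) = atan2(-0.176792, 0.201911) = -0.719165 rad = -41.2051°.
Hence λ₂ = 60.7162° + -41.2051° = 19.5111°.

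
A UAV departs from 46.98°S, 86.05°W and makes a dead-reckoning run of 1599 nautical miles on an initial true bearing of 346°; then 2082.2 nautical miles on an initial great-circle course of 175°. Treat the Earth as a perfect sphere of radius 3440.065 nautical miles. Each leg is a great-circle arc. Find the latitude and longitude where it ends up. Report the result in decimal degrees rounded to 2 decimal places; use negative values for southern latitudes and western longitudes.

latitude -55.38°, longitude -87.71°

Apply the spherical direct solution leg by leg, carrying full precision between legs.
Leg 1: from (-46.98°, -86.05°), δ = 1599/3440.065 = 0.464817 rad, θ = 346° → φ = -20.90°, λ = -92.72°.
Leg 2: from (-20.90°, -92.72°), δ = 2082.2/3440.065 = 0.605279 rad, θ = 175° → φ = -55.38°, λ = -87.71°.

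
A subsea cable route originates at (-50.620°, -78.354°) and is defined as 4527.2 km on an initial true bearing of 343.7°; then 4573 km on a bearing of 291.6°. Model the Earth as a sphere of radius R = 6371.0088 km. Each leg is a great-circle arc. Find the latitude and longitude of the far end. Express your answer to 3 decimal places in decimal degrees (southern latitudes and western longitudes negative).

Apply the spherical direct solution leg by leg, carrying full precision between legs.
Leg 1: from (-50.620°, -78.354°), δ = 4527.2/6371.0088 = 0.710594 rad, θ = 343.7° → φ = -10.875°, λ = -89.098°.
Leg 2: from (-10.875°, -89.098°), δ = 4573/6371.0088 = 0.717783 rad, θ = 291.6° → φ = 5.489°, λ = -127.002°.

latitude 5.489°, longitude -127.002°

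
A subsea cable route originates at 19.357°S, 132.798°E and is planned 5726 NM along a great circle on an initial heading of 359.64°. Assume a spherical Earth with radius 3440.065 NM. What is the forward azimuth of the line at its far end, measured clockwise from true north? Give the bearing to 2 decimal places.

final bearing 358.60°

δ = 5726/3440.065 = 1.664503 rad (95.3690°).
Converting: φ₁ = -0.337843 rad, θ = 6.276902 rad.
Applying the spherical law of cosines for sides, sin φ₂ = sin φ₁ cos δ + cos φ₁ sin δ cos θ = 0.970328, so φ₂ = 76.008°.
Δλ = atan2( sin θ sin δ cos φ₁ , cos δ − sin φ₁ sin φ₂ ) = atan2(-0.005902, 0.228048) = -0.025875 rad = -1.483°.
Hence λ₂ = 132.798° + -1.483° = 131.315°.
The forward bearing on arrival equals the back-azimuth from the destination plus 180°.
Back-azimuth from P₂ (76.01°, 131.32°) to P₁ (-19.36°, 132.80°), with Δλ' = λ₁ − λ₂ = 1.48°: atan2( sin Δλ' cos φ₁ , cos φ₂ sin φ₁ − sin φ₂ cos φ₁ cos Δλ' ) = 178.60°.
Final bearing = (178.60° + 180°) mod 360° = 358.60°.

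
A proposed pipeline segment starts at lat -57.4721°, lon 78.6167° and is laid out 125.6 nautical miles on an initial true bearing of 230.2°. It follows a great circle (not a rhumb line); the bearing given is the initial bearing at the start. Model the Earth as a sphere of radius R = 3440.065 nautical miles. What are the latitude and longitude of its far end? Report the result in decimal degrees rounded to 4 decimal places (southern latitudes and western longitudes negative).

Central angle δ = d/R = 0.036511 rad.
Start latitude φ₁ = -1.003077 rad; initial bearing θ = 4.017748 rad.
sin φ₂ = sin φ₁ cos δ + cos φ₁ sin δ cos θ = (-0.843130)(0.999334) + (0.537710)(0.036503)(-0.640110) = -0.855132
φ₂ = asin(-0.855132) = -1.025805 rad = -58.7743°.
Then Δλ = atan2(-0.015080, 0.278346) = -0.054124 rad, from sin θ sin δ cos φ₁ over cos δ − sin φ₁ sin φ₂.
λ₂ = 78.6167° + -3.1011° = 75.5156°.

latitude -58.7743°, longitude 75.5156°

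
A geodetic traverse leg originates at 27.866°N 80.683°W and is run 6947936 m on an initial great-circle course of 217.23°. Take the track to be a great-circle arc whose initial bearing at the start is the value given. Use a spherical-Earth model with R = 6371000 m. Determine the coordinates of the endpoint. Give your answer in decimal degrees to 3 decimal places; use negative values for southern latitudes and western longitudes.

Angular distance δ = d/R = 6947936 / 6371000 = 1.090557 rad.
With φ₁ = 27.866° = 0.486353 rad and θ = 217.23° = 3.791379 rad:
Destination latitude: φ₂ = arcsin( sin φ₁ cos δ + cos φ₁ sin δ cos θ ) = arcsin(-0.408329) = -24.100°.
Δλ = atan2( sin θ sin δ cos φ₁ , cos δ − sin φ₁ sin φ₂ ) = atan2(-0.474359, 0.652847) = -0.628357 rad = -36.002°.
λ₂ = λ₁ + Δλ = -116.685°.

latitude -24.100°, longitude -116.685°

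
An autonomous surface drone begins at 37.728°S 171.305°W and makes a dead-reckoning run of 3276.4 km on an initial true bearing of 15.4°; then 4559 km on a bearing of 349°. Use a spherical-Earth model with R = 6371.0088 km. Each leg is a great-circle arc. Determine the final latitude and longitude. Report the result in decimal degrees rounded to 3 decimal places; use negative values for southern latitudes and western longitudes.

Apply the spherical direct solution leg by leg, carrying full precision between legs.
Leg 1: from (-37.728°, -171.305°), δ = 3276.4/6371.0088 = 0.514267 rad, θ = 15.4° → φ = -9.072°, λ = -163.704°.
Leg 2: from (-9.072°, -163.704°), δ = 4559/6371.0088 = 0.715585 rad, θ = 349° → φ = 31.128°, λ = -172.113°.

latitude 31.128°, longitude -172.113°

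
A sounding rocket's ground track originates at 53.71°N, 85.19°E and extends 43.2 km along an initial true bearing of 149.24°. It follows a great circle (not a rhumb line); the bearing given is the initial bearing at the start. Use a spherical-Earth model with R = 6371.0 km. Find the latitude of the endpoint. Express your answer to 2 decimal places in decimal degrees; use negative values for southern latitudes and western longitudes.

δ = 43.2/6371 = 0.006781 rad (0.3885°).
Converting: φ₁ = 0.937416 rad, θ = 2.604729 rad.
Destination latitude: φ₂ = arcsin( sin φ₁ cos δ + cos φ₁ sin δ cos θ ) = arcsin(0.802564) = 53.38°.
Δλ = atan2( sin θ sin δ cos φ₁ , cos δ − sin φ₁ sin φ₂ ) = atan2(0.002053, 0.353085) = 0.005813 rad = 0.33°.
λ₂ = λ₁ + Δλ = 85.52°.

latitude 53.38°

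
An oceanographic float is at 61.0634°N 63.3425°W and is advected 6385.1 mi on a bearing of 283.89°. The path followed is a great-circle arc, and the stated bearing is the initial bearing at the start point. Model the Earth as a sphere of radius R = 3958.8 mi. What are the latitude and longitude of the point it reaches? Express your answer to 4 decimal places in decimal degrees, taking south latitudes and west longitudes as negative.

The arc subtends δ = 6385.1/3958.8 = 1.612888 rad at the centre.
Converting: φ₁ = 1.065757 rad, θ = 4.954815 rad.
sin φ₂ = sin φ₁ cos δ + cos φ₁ sin δ cos θ = (0.875156)(-0.042079) + (0.483842)(0.999114)(0.240059) = 0.079222
φ₂ = asin(0.079222) = 0.079305 rad = 4.5438°.
Δλ = atan2( sin θ sin δ cos φ₁ , cos δ − sin φ₁ sin φ₂ ) = atan2(-0.469277, -0.111410) = -1.803889 rad = -103.3553°.
λ₂ = λ₁ + Δλ = -166.6978°.

latitude 4.5438°, longitude -166.6978°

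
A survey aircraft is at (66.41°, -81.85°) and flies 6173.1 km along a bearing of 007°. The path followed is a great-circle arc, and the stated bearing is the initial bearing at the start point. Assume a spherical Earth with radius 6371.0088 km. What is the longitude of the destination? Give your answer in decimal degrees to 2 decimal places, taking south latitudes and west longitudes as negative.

Angular distance δ = d/R = 6173.1 / 6371.0088 = 0.968936 rad.
With φ₁ = 66.41° = 1.159073 rad and θ = 7° = 0.122173 rad:
Applying the spherical law of cosines for sides, sin φ₂ = sin φ₁ cos δ + cos φ₁ sin δ cos θ = 0.846274, so φ₂ = 57.81°.
Then Δλ = atan2(0.040201, -0.209376) = 2.951897 rad, from sin θ sin δ cos φ₁ over cos δ − sin φ₁ sin φ₂.
λ₂ = -81.85° + 169.13° = 87.28°.

longitude 87.28°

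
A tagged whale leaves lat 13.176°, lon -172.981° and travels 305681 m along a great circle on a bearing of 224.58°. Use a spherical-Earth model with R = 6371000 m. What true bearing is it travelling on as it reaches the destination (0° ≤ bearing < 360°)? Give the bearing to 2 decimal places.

final bearing 224.16°

The arc subtends δ = 305681/6371000 = 0.047980 rad at the centre.
With φ₁ = 13.176° = 0.229965 rad and θ = 224.58° = 3.919660 rad:
Applying the spherical law of cosines for sides, sin φ₂ = sin φ₁ cos δ + cos φ₁ sin δ cos θ = 0.194418, so φ₂ = 11.211°.
Δλ = atan2( sin θ sin δ cos φ₁ , cos δ − sin φ₁ sin φ₂ ) = atan2(-0.032778, 0.954533) = -0.034326 rad = -1.967°.
λ₂ = -172.981° + -1.967° = -174.948°.
The forward bearing on arrival equals the back-azimuth from the destination plus 180°.
Back-azimuth from P₂ (11.21°, -174.95°) to P₁ (13.18°, -172.98°), with Δλ' = λ₁ − λ₂ = 1.97°: atan2( sin Δλ' cos φ₁ , cos φ₂ sin φ₁ − sin φ₂ cos φ₁ cos Δλ' ) = 44.16°.
Final bearing = (44.16° + 180°) mod 360° = 224.16°.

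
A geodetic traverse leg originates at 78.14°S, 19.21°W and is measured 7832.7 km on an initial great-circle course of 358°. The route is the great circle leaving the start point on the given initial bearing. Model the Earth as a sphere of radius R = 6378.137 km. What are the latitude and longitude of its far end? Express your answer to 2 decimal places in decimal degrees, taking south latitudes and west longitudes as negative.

The arc subtends δ = 7832.7/6378.137 = 1.228055 rad at the centre.
Start latitude φ₁ = -1.363800 rad; initial bearing θ = 6.248279 rad.
Destination latitude: φ₂ = arcsin( sin φ₁ cos δ + cos φ₁ sin δ cos θ ) = arcsin(-0.135447) = -7.78°.
Then Δλ = atan2(-0.006755, 0.203515) = -0.033181 rad, from sin θ sin δ cos φ₁ over cos δ − sin φ₁ sin φ₂.
λ₂ = -19.21° + -1.90° = -21.11°.

latitude -7.78°, longitude -21.11°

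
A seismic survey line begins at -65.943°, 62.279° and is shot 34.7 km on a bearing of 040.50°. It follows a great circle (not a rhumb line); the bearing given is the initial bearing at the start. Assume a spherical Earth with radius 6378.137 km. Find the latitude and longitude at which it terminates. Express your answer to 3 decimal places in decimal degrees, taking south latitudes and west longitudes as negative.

The arc subtends δ = 34.7/6378.137 = 0.005440 rad at the centre.
Start latitude φ₁ = -1.150922 rad; initial bearing θ = 0.706858 rad.
Applying the spherical law of cosines for sides, sin φ₂ = sin φ₁ cos δ + cos φ₁ sin δ cos θ = -0.911440, so φ₂ = -65.705°.
Δλ = atan2( sin θ sin δ cos φ₁ , cos δ − sin φ₁ sin φ₂ ) = atan2(0.001440, 0.167712) = 0.008588 rad = 0.492°.
λ₂ = λ₁ + Δλ = 62.771°.

latitude -65.705°, longitude 62.771°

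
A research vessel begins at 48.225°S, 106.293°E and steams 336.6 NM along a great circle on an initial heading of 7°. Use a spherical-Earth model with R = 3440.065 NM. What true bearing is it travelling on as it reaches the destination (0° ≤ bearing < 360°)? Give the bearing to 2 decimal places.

δ = 336.6/3440.065 = 0.097847 rad (5.6062°).
With φ₁ = -48.225° = -0.841685 rad and θ = 7° = 0.122173 rad:
sin φ₂ = sin φ₁ cos δ + cos φ₁ sin δ cos θ = (-0.745767)(0.995217) + (0.666207)(0.097691)(0.992546) = -0.677602
φ₂ = asin(-0.677602) = -0.744497 rad = -42.657°.
For the longitude increment, Δλ = atan2( sin θ sin δ cos φ₁, cos δ − sin φ₁ sin φ₂ ) = atan2(0.007932, 0.489884) = 0.928°.
Hence λ₂ = 106.293° + 0.928° = 107.221°.
The forward bearing on arrival equals the back-azimuth from the destination plus 180°.
Back-azimuth from P₂ (-42.66°, 107.22°) to P₁ (-48.23°, 106.29°), with Δλ' = λ₁ − λ₂ = -0.93°: atan2( sin Δλ' cos φ₁ , cos φ₂ sin φ₁ − sin φ₂ cos φ₁ cos Δλ' ) = 186.34°.
Final bearing = (186.34° + 180°) mod 360° = 6.34°.

final bearing 6.34°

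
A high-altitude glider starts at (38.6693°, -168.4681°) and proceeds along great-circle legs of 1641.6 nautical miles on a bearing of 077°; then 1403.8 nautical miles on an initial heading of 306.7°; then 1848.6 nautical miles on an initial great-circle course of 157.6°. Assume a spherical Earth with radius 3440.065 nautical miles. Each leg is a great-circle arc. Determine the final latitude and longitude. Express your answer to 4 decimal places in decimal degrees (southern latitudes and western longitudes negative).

latitude 20.7699°, longitude -150.6961°

Apply the spherical direct solution leg by leg, carrying full precision between legs.
Leg 1: from (38.6693°, -168.4681°), δ = 1641.6/3440.065 = 0.477200 rad, θ = 77° → φ = 39.4711°, λ = -133.0363°.
Leg 2: from (39.4711°, -133.0363°), δ = 1403.8/3440.065 = 0.408074 rad, θ = 306.7° → φ = 50.0466°, λ = -162.7376°.
Leg 3: from (50.0466°, -162.7376°), δ = 1848.6/3440.065 = 0.537374 rad, θ = 157.6° → φ = 20.7699°, λ = -150.6961°.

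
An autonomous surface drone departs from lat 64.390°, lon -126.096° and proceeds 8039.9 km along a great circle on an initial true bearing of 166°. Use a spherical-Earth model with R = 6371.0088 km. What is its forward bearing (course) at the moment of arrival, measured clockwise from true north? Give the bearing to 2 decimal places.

final bearing 173.95°

The arc subtends δ = 8039.9/6371.0088 = 1.261951 rad at the centre.
With φ₁ = 64.390° = 1.123818 rad and θ = 166° = 2.897247 rad:
Applying the spherical law of cosines for sides, sin φ₂ = sin φ₁ cos δ + cos φ₁ sin δ cos θ = -0.125463, so φ₂ = -7.207°.
For the longitude increment, Δλ = atan2( sin θ sin δ cos φ₁, cos δ − sin φ₁ sin φ₂ ) = atan2(0.099621, 0.417096) = 13.433°.
Hence λ₂ = -126.096° + 13.433° = -112.663°.
The forward bearing on arrival equals the back-azimuth from the destination plus 180°.
Back-azimuth from P₂ (-7.21°, -112.66°) to P₁ (64.39°, -126.10°), with Δλ' = λ₁ − λ₂ = -13.43°: atan2( sin Δλ' cos φ₁ , cos φ₂ sin φ₁ − sin φ₂ cos φ₁ cos Δλ' ) = 353.95°.
Final bearing = (353.95° + 180°) mod 360° = 173.95°.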